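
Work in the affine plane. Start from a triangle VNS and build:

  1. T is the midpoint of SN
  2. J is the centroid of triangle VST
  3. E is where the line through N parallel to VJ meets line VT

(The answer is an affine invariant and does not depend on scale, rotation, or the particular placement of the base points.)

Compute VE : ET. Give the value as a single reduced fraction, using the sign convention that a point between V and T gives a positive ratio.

Set V = (0, 0), N = (1, 0), S = (0, 1); any affine frame gives the same invariant.
1. T is the midpoint of SN ⇒ T = (1/2, 1/2)
2. J is the centroid of triangle VST ⇒ J = (1/6, 1/2)
3. E is where the line through N parallel to VJ meets line VT ⇒ E = (3/2, 3/2)
E = V + t·(T−V) with t = 3, so VE:ET = t:(1−t) = 3:-2

VE:ET = -3/2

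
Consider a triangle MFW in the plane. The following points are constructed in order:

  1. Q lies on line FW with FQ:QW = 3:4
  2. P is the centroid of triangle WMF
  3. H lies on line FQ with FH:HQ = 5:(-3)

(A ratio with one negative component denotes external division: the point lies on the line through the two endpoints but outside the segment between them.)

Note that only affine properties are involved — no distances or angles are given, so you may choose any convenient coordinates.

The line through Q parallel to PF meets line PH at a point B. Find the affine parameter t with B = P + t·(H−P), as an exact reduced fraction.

t = 2/5

Work in coordinates with M = (0, 0), F = (1, 0), W = (0, 1).
1. Q lies on line FW with FQ:QW = 3:4 ⇒ Q = (4/7, 3/7)
2. P is the centroid of triangle WMF ⇒ P = (1/3, 1/3)
3. H lies on line FQ with FH:HQ = 5:(-3) ⇒ H = (-1/14, 15/14)
through Q parallel to PF: direction (2/3, -1/3); meets PH at B = (6/35, 22/35)
B = P + t·(H−P) with t = 2/5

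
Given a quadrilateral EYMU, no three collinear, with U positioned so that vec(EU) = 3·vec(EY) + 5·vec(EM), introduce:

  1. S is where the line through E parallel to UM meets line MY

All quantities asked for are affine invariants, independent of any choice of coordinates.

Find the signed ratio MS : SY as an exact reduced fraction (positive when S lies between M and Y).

MS:SY = 3/4

Work in coordinates with E = (0, 0), Y = (1, 0), M = (0, 1), U = (3, 5).
1. S is where the line through E parallel to UM meets line MY ⇒ S = (3/7, 4/7)
S = M + t·(Y−M) with t = 3/7, so MS:SY = t:(1−t) = 3/7:4/7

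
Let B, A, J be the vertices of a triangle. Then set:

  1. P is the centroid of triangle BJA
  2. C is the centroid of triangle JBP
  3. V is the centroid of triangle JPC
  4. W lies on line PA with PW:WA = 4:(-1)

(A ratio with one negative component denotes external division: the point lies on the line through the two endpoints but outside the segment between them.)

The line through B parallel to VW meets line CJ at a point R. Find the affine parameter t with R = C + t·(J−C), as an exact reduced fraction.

Choose coordinates B = (0, 0), A = (1, 0), J = (0, 1).
1. P is the centroid of triangle BJA ⇒ P = (1/3, 1/3)
2. C is the centroid of triangle JBP ⇒ C = (1/9, 4/9)
3. V is the centroid of triangle JPC ⇒ V = (4/27, 16/27)
4. W lies on line PA with PW:WA = 4:(-1) ⇒ W = (11/9, -1/9)
through B parallel to VW: direction (29/27, -19/27); meets CJ at R = (29/126, -19/126)
R = C + t·(J−C) with t = -15/14

t = -15/14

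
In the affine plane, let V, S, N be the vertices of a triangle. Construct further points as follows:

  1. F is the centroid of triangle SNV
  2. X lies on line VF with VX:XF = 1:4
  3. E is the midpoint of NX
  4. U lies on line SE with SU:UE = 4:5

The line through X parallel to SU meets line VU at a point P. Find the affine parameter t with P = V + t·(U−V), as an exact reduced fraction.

Assign V = (0, 0), S = (1, 0), N = (0, 1) — the answer is frame-independent, so this choice is without loss of generality.
1. F is the centroid of triangle SNV ⇒ F = (1/3, 1/3)
2. X lies on line VF with VX:XF = 1:4 ⇒ X = (1/15, 1/15)
3. E is the midpoint of NX ⇒ E = (1/30, 8/15)
4. U lies on line SE with SU:UE = 4:5 ⇒ U = (77/135, 32/135)
through X parallel to SU: direction (-58/135, 32/135); meets VU at P = (77/720, 2/45)
P = V + t·(U−V) with t = 3/16

t = 3/16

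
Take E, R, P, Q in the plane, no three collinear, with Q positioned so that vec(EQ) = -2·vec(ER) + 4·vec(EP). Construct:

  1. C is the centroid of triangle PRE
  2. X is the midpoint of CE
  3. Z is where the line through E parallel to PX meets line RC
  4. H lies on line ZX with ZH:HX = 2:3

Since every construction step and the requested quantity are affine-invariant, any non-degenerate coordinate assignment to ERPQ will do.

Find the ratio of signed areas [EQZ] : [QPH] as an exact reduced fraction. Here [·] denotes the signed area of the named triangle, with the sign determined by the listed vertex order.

[EQZ]:[QPH] = 5/9

Choose coordinates E = (0, 0), R = (1, 0), P = (0, 1), Q = (-2, 4).
1. C is the centroid of triangle PRE ⇒ C = (1/3, 1/3)
2. X is the midpoint of CE ⇒ X = (1/6, 1/6)
3. Z is where the line through E parallel to PX meets line RC ⇒ Z = (-1/9, 5/9)
4. H lies on line ZX with ZH:HX = 2:3 ⇒ H = (0, 2/5)
2·[EQZ] = -2/3, 2·[QPH] = -6/5
[EQZ]:[QPH] = -2/3:-6/5 = 5/9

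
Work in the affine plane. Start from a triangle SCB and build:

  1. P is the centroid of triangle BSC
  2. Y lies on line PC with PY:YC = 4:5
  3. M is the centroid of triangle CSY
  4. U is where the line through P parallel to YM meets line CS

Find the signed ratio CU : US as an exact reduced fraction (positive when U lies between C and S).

CU:US = 9

Assign S = (0, 0), C = (1, 0), B = (0, 1) — the answer is frame-independent, so this choice is without loss of generality.
1. P is the centroid of triangle BSC ⇒ P = (1/3, 1/3)
2. Y lies on line PC with PY:YC = 4:5 ⇒ Y = (17/27, 5/27)
3. M is the centroid of triangle CSY ⇒ M = (44/81, 5/81)
4. U is where the line through P parallel to YM meets line CS ⇒ U = (1/10, 0)
U = C + t·(S−C) with t = 9/10, so CU:US = t:(1−t) = 9/10:1/10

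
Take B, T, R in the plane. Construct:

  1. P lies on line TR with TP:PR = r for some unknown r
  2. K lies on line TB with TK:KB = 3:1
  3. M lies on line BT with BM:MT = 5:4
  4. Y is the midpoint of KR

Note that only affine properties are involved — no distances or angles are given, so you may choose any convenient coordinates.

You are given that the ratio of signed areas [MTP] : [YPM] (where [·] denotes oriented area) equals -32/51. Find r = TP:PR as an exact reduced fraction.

Choose coordinates B = (0, 0), T = (1, 0), R = (0, 1).
1. With TP:PR = r, write λ = r/(r+1) so P = T + λ·(R−T); P is affine-linear in λ
2. K lies on line TB with TK:KB = 3:1 ⇒ K = (1/4, 0)
3. M lies on line BT with BM:MT = 5:4 ⇒ M = (5/9, 0)
4. Y is the midpoint of KR ⇒ Y = (1/8, 1/2)
Every point depending on P is an affine combination of P and λ-independent points, so each such coordinate is linear in λ; the λ² term in each signed area is a multiple of (R−T)×(R−T) = 0, so 2·[MTP] and 2·[YPM] are each linear in λ. Evaluating at λ=0 and λ=1:
  2·[MTP] = 4/9·λ,   2·[YPM] = 5/72·λ − 2/9
So [MTP]:[YPM] = (4/9·λ) / (5/72·λ − 2/9). Setting this equal to -32/51:
  4/9·λ = -32/51·(5/72·λ − 2/9)  ⇒  λ = 2/7
Then r = λ/(1−λ) = (2/7)/(5/7) = 2/5. Check: with r = 2/5, P = (5/7, 2/7) and [MTP]:[YPM] = -32/51 as required.

r = 2/5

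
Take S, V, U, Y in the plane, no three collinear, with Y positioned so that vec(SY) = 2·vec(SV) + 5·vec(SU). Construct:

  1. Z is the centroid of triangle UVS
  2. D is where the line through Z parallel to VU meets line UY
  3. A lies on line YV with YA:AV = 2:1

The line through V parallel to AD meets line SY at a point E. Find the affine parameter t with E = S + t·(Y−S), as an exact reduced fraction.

t = -8/49

Assign S = (0, 0), V = (1, 0), U = (0, 1), Y = (2, 5) — the answer is frame-independent, so this choice is without loss of generality.
1. Z is the centroid of triangle UVS ⇒ Z = (1/3, 1/3)
2. D is where the line through Z parallel to VU meets line UY ⇒ D = (-1/9, 7/9)
3. A lies on line YV with YA:AV = 2:1 ⇒ A = (4/3, 5/3)
through V parallel to AD: direction (-13/9, -8/9); meets SY at E = (-16/49, -40/49)
E = S + t·(Y−S) with t = -8/49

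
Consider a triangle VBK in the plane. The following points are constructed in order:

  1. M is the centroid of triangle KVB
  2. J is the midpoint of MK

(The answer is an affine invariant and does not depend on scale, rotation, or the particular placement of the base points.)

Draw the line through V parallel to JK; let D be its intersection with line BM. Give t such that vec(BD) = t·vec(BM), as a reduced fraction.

Choose coordinates V = (0, 0), B = (1, 0), K = (0, 1).
1. M is the centroid of triangle KVB ⇒ M = (1/3, 1/3)
2. J is the midpoint of MK ⇒ J = (1/6, 2/3)
through V parallel to JK: direction (-1/6, 1/3); meets BM at D = (-1/3, 2/3)
D = B + t·(M−B) with t = 2

t = 2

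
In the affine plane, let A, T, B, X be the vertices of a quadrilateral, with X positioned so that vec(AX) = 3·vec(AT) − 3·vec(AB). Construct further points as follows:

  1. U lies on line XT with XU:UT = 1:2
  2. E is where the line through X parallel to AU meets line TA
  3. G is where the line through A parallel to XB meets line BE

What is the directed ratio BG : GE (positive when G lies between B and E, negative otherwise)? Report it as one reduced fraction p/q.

BG:GE = 3/2

Assign A = (0, 0), T = (1, 0), B = (0, 1), X = (3, -3) — the answer is frame-independent, so this choice is without loss of generality.
1. U lies on line XT with XU:UT = 1:2 ⇒ U = (7/3, -2)
2. E is where the line through X parallel to AU meets line TA ⇒ E = (-1/2, 0)
3. G is where the line through A parallel to XB meets line BE ⇒ G = (-3/10, 2/5)
G = B + t·(E−B) with t = 3/5, so BG:GE = t:(1−t) = 3/5:2/5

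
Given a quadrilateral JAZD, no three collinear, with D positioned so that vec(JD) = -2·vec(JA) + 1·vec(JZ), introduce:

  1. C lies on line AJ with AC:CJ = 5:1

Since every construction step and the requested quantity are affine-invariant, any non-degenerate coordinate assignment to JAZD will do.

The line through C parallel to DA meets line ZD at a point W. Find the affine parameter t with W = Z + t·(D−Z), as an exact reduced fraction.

t = 17/12

Assign J = (0, 0), A = (1, 0), Z = (0, 1), D = (-2, 1) — the answer is frame-independent, so this choice is without loss of generality.
1. C lies on line AJ with AC:CJ = 5:1 ⇒ C = (1/6, 0)
through C parallel to DA: direction (3, -1); meets ZD at W = (-17/6, 1)
W = Z + t·(D−Z) with t = 17/12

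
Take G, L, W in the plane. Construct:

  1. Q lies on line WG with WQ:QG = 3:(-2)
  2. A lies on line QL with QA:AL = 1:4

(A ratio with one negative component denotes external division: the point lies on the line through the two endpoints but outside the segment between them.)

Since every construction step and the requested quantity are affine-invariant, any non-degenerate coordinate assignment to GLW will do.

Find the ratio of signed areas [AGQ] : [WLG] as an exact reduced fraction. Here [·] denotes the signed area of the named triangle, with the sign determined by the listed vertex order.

Choose coordinates G = (0, 0), L = (1, 0), W = (0, 1).
1. Q lies on line WG with WQ:QG = 3:(-2) ⇒ Q = (0, -2)
2. A lies on line QL with QA:AL = 1:4 ⇒ A = (1/5, -8/5)
2·[AGQ] = 2/5, 2·[WLG] = -1
[AGQ]:[WLG] = 2/5:-1 = -2/5

[AGQ]:[WLG] = -2/5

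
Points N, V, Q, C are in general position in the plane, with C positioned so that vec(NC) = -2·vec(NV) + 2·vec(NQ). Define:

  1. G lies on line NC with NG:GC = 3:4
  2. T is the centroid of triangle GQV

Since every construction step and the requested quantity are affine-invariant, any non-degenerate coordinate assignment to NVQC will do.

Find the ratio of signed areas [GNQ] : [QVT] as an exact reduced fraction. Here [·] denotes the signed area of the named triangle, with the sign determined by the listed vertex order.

[GNQ]:[QVT] = -18/7

Choose coordinates N = (0, 0), V = (1, 0), Q = (0, 1), C = (-2, 2).
1. G lies on line NC with NG:GC = 3:4 ⇒ G = (-6/7, 6/7)
2. T is the centroid of triangle GQV ⇒ T = (1/21, 13/21)
2·[GNQ] = 6/7, 2·[QVT] = -1/3
[GNQ]:[QVT] = 6/7:-1/3 = -18/7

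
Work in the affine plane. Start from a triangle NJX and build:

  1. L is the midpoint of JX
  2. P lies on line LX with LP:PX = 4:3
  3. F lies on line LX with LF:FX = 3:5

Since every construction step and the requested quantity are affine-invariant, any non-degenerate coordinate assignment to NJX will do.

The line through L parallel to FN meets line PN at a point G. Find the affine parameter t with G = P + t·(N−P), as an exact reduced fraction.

t = 32/11

Set N = (0, 0), J = (1, 0), X = (0, 1); any affine frame gives the same invariant.
1. L is the midpoint of JX ⇒ L = (1/2, 1/2)
2. P lies on line LX with LP:PX = 4:3 ⇒ P = (3/14, 11/14)
3. F lies on line LX with LF:FX = 3:5 ⇒ F = (5/16, 11/16)
through L parallel to FN: direction (-5/16, -11/16); meets PN at G = (-9/22, -3/2)
G = P + t·(N−P) with t = 32/11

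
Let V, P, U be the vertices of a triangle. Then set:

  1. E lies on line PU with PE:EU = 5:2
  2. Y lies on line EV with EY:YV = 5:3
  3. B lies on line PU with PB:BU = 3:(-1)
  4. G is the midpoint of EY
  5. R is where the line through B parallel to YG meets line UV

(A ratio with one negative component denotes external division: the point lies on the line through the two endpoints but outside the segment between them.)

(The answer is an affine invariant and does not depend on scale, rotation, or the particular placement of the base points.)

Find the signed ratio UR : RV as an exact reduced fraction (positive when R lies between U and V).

Choose coordinates V = (0, 0), P = (1, 0), U = (0, 1).
1. E lies on line PU with PE:EU = 5:2 ⇒ E = (2/7, 5/7)
2. Y lies on line EV with EY:YV = 5:3 ⇒ Y = (3/28, 15/56)
3. B lies on line PU with PB:BU = 3:(-1) ⇒ B = (-1/2, 3/2)
4. G is the midpoint of EY ⇒ G = (11/56, 55/112)
5. R is where the line through B parallel to YG meets line UV ⇒ R = (0, 11/4)
R = U + t·(V−U) with t = -7/4, so UR:RV = t:(1−t) = -7/4:11/4

UR:RV = -7/11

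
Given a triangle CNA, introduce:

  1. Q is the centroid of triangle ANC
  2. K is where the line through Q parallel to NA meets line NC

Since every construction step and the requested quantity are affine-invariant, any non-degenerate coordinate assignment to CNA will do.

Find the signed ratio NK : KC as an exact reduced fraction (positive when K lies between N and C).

NK:KC = 1/2

Set C = (0, 0), N = (1, 0), A = (0, 1); any affine frame gives the same invariant.
1. Q is the centroid of triangle ANC ⇒ Q = (1/3, 1/3)
2. K is where the line through Q parallel to NA meets line NC ⇒ K = (2/3, 0)
K = N + t·(C−N) with t = 1/3, so NK:KC = t:(1−t) = 1/3:2/3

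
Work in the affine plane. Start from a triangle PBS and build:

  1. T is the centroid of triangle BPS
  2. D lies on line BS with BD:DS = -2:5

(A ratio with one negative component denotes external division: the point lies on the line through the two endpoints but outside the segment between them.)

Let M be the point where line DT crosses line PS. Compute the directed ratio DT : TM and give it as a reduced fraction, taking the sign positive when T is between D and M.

Assign P = (0, 0), B = (1, 0), S = (0, 1) — the answer is frame-independent, so this choice is without loss of generality.
1. T is the centroid of triangle BPS ⇒ T = (1/3, 1/3)
2. D lies on line BS with BD:DS = -2:5 ⇒ D = (5/3, -2/3)
line DT meets PS at M = (0, 7/12)
T = D + t·(M−D) with t = 4/5, so DT:TM = 4/5:1/5

DT:TM = 4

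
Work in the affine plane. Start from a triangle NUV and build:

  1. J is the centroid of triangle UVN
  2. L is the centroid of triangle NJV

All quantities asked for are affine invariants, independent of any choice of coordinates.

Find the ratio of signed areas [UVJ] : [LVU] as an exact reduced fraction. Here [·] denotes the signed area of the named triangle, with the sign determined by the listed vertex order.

[UVJ]:[LVU] = -3/4

Work in coordinates with N = (0, 0), U = (1, 0), V = (0, 1).
1. J is the centroid of triangle UVN ⇒ J = (1/3, 1/3)
2. L is the centroid of triangle NJV ⇒ L = (1/9, 4/9)
2·[UVJ] = 1/3, 2·[LVU] = -4/9
[UVJ]:[LVU] = 1/3:-4/9 = -3/4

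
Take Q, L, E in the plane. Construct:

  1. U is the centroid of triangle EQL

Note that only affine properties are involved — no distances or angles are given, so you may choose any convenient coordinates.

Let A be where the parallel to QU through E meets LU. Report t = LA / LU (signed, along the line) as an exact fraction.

t = 2

Work in coordinates with Q = (0, 0), L = (1, 0), E = (0, 1).
1. U is the centroid of triangle EQL ⇒ U = (1/3, 1/3)
through E parallel to QU: direction (1/3, 1/3); meets LU at A = (-1/3, 2/3)
A = L + t·(U−L) with t = 2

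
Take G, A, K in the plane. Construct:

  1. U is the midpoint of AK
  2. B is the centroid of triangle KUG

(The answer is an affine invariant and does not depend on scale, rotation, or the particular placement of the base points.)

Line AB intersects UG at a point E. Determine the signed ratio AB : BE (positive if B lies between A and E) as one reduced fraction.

AB:BE = -4

Choose coordinates G = (0, 0), A = (1, 0), K = (0, 1).
1. U is the midpoint of AK ⇒ U = (1/2, 1/2)
2. B is the centroid of triangle KUG ⇒ B = (1/6, 1/2)
line AB meets UG at E = (3/8, 3/8)
B = A + t·(E−A) with t = 4/3, so AB:BE = 4/3:-1/3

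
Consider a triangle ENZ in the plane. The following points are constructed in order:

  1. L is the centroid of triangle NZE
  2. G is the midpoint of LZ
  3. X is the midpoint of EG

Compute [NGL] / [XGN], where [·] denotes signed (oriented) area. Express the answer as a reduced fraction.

[NGL]:[XGN] = -1/2

Set E = (0, 0), N = (1, 0), Z = (0, 1); any affine frame gives the same invariant.
1. L is the centroid of triangle NZE ⇒ L = (1/3, 1/3)
2. G is the midpoint of LZ ⇒ G = (1/6, 2/3)
3. X is the midpoint of EG ⇒ X = (1/12, 1/3)
2·[NGL] = 1/6, 2·[XGN] = -1/3
[NGL]:[XGN] = 1/6:-1/3 = -1/2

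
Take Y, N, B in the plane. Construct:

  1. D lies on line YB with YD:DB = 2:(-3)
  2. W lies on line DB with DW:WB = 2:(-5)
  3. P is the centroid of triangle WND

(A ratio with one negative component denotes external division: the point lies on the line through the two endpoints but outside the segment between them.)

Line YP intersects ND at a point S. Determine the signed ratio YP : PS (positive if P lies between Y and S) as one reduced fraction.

Choose coordinates Y = (0, 0), N = (1, 0), B = (0, 1).
1. D lies on line YB with YD:DB = 2:(-3) ⇒ D = (0, -2)
2. W lies on line DB with DW:WB = 2:(-5) ⇒ W = (0, -4)
3. P is the centroid of triangle WND ⇒ P = (1/3, -2)
line YP meets ND at S = (1/4, -3/2)
P = Y + t·(S−Y) with t = 4/3, so YP:PS = 4/3:-1/3

YP:PS = -4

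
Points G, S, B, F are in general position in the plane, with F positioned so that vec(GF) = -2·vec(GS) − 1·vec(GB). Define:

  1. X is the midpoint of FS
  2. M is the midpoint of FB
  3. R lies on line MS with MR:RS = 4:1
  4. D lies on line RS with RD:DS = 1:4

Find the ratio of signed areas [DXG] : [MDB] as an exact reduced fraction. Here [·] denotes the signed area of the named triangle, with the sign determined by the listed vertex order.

Work in coordinates with G = (0, 0), S = (1, 0), B = (0, 1), F = (-2, -1).
1. X is the midpoint of FS ⇒ X = (-1/2, -1/2)
2. M is the midpoint of FB ⇒ M = (-1, 0)
3. R lies on line MS with MR:RS = 4:1 ⇒ R = (3/5, 0)
4. D lies on line RS with RD:DS = 1:4 ⇒ D = (17/25, 0)
2·[DXG] = -17/50, 2·[MDB] = 42/25
[DXG]:[MDB] = -17/50:42/25 = -17/84

[DXG]:[MDB] = -17/84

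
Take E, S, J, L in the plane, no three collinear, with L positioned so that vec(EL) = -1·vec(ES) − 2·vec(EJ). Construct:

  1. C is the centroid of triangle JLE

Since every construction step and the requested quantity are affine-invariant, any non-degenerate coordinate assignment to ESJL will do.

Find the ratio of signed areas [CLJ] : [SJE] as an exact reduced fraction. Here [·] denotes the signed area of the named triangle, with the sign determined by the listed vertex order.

[CLJ]:[SJE] = -1/3

Assign E = (0, 0), S = (1, 0), J = (0, 1), L = (-1, -2) — the answer is frame-independent, so this choice is without loss of generality.
1. C is the centroid of triangle JLE ⇒ C = (-1/3, -1/3)
2·[CLJ] = -1/3, 2·[SJE] = 1
[CLJ]:[SJE] = -1/3:1 = -1/3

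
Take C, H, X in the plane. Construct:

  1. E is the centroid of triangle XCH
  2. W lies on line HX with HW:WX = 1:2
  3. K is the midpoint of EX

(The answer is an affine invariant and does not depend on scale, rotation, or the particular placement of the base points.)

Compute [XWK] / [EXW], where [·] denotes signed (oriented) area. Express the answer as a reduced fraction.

Set C = (0, 0), H = (1, 0), X = (0, 1); any affine frame gives the same invariant.
1. E is the centroid of triangle XCH ⇒ E = (1/3, 1/3)
2. W lies on line HX with HW:WX = 1:2 ⇒ W = (2/3, 1/3)
3. K is the midpoint of EX ⇒ K = (1/6, 2/3)
2·[XWK] = -1/9, 2·[EXW] = -2/9
[XWK]:[EXW] = -1/9:-2/9 = 1/2

[XWK]:[EXW] = 1/2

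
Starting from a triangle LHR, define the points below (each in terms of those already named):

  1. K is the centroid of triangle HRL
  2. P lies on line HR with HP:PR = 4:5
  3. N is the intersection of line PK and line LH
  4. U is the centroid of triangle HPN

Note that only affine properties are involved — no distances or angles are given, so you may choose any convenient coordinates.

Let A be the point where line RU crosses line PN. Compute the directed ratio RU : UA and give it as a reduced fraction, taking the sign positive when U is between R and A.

Assign L = (0, 0), H = (1, 0), R = (0, 1) — the answer is frame-independent, so this choice is without loss of generality.
1. K is the centroid of triangle HRL ⇒ K = (1/3, 1/3)
2. P lies on line HR with HP:PR = 4:5 ⇒ P = (5/9, 4/9)
3. N is the intersection of line PK and line LH ⇒ N = (-1/3, 0)
4. U is the centroid of triangle HPN ⇒ U = (11/27, 4/27)
line RU meets PN at A = (55/171, 56/171)
U = R + t·(A−R) with t = 19/15, so RU:UA = 19/15:-4/15

RU:UA = -19/4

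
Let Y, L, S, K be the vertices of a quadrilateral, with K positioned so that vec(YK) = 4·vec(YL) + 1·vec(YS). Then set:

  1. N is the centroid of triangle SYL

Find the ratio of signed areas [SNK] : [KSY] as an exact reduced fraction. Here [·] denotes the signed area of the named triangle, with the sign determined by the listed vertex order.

[SNK]:[KSY] = 2/3

Set Y = (0, 0), L = (1, 0), S = (0, 1), K = (4, 1); any affine frame gives the same invariant.
1. N is the centroid of triangle SYL ⇒ N = (1/3, 1/3)
2·[SNK] = 8/3, 2·[KSY] = 4
[SNK]:[KSY] = 8/3:4 = 2/3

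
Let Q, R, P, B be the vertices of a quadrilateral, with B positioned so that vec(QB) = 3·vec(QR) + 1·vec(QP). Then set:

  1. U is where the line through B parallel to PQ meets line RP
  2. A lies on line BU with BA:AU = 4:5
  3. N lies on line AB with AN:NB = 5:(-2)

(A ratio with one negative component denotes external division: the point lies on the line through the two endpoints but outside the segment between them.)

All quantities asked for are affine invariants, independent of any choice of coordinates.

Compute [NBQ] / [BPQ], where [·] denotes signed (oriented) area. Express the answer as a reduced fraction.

[NBQ]:[BPQ] = -8/9

Work in coordinates with Q = (0, 0), R = (1, 0), P = (0, 1), B = (3, 1).
1. U is where the line through B parallel to PQ meets line RP ⇒ U = (3, -2)
2. A lies on line BU with BA:AU = 4:5 ⇒ A = (3, -1/3)
3. N lies on line AB with AN:NB = 5:(-2) ⇒ N = (3, 17/9)
2·[NBQ] = -8/3, 2·[BPQ] = 3
[NBQ]:[BPQ] = -8/3:3 = -8/9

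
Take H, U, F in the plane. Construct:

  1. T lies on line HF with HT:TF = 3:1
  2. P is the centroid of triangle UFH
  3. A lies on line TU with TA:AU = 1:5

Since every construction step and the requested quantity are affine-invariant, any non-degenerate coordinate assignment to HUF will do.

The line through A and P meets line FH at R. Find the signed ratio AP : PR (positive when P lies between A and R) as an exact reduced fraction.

AP:PR = -1/2

Set H = (0, 0), U = (1, 0), F = (0, 1); any affine frame gives the same invariant.
1. T lies on line HF with HT:TF = 3:1 ⇒ T = (0, 3/4)
2. P is the centroid of triangle UFH ⇒ P = (1/3, 1/3)
3. A lies on line TU with TA:AU = 1:5 ⇒ A = (1/6, 5/8)
line AP meets FH at R = (0, 11/12)
P = A + t·(R−A) with t = -1, so AP:PR = -1:2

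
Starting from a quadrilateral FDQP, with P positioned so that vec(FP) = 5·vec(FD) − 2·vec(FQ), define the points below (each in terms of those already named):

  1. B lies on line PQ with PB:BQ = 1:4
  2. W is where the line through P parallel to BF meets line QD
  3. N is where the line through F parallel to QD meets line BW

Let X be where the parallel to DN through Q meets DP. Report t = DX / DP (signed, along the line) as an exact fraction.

t = -4/13

Set F = (0, 0), D = (1, 0), Q = (0, 1), P = (5, -2); any affine frame gives the same invariant.
1. B lies on line PQ with PB:BQ = 1:4 ⇒ B = (4, -7/5)
2. W is where the line through P parallel to BF meets line QD ⇒ W = (25/13, -12/13)
3. N is where the line through F parallel to QD meets line BW ⇒ N = (5/8, -5/8)
through Q parallel to DN: direction (-3/8, -5/8); meets DP at X = (-3/13, 8/13)
X = D + t·(P−D) with t = -4/13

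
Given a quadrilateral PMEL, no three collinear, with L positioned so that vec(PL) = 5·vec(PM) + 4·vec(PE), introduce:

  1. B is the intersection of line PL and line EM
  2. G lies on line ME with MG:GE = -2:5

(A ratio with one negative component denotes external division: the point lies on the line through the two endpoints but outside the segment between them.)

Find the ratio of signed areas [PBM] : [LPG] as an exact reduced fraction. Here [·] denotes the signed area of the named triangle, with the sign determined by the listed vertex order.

[PBM]:[LPG] = -2/45

Work in coordinates with P = (0, 0), M = (1, 0), E = (0, 1), L = (5, 4).
1. B is the intersection of line PL and line EM ⇒ B = (5/9, 4/9)
2. G lies on line ME with MG:GE = -2:5 ⇒ G = (5/3, -2/3)
2·[PBM] = -4/9, 2·[LPG] = 10
[PBM]:[LPG] = -4/9:10 = -2/45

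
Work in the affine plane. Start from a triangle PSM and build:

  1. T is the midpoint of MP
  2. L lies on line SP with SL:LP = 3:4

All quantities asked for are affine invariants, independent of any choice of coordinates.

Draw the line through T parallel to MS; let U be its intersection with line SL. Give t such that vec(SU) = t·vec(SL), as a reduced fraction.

Work in coordinates with P = (0, 0), S = (1, 0), M = (0, 1).
1. T is the midpoint of MP ⇒ T = (0, 1/2)
2. L lies on line SP with SL:LP = 3:4 ⇒ L = (4/7, 0)
through T parallel to MS: direction (1, -1); meets SL at U = (1/2, 0)
U = S + t·(L−S) with t = 7/6

t = 7/6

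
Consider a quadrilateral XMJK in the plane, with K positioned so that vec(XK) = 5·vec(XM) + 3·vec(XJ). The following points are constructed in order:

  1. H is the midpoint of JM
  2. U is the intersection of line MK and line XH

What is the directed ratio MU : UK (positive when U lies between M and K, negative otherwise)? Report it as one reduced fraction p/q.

Assign X = (0, 0), M = (1, 0), J = (0, 1), K = (5, 3) — the answer is frame-independent, so this choice is without loss of generality.
1. H is the midpoint of JM ⇒ H = (1/2, 1/2)
2. U is the intersection of line MK and line XH ⇒ U = (-3, -3)
U = M + t·(K−M) with t = -1, so MU:UK = t:(1−t) = -1:2

MU:UK = -1/2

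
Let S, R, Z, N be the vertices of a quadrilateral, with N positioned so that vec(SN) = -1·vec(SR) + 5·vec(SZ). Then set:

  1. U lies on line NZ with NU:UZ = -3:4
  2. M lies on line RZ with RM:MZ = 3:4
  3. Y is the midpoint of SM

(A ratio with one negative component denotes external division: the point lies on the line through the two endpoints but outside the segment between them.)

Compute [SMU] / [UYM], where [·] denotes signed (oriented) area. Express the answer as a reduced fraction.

Set S = (0, 0), R = (1, 0), Z = (0, 1), N = (-1, 5); any affine frame gives the same invariant.
1. U lies on line NZ with NU:UZ = -3:4 ⇒ U = (-4, 17)
2. M lies on line RZ with RM:MZ = 3:4 ⇒ M = (4/7, 3/7)
3. Y is the midpoint of SM ⇒ Y = (2/7, 3/14)
2·[SMU] = 80/7, 2·[UYM] = 40/7
[SMU]:[UYM] = 80/7:40/7 = 2

[SMU]:[UYM] = 2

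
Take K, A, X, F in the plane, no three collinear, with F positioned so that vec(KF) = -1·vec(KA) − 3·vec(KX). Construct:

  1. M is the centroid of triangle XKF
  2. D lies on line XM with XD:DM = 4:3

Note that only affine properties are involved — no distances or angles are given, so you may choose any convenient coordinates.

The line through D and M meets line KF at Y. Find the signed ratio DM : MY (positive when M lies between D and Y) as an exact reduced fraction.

Set K = (0, 0), A = (1, 0), X = (0, 1), F = (-1, -3); any affine frame gives the same invariant.
1. M is the centroid of triangle XKF ⇒ M = (-1/3, -2/3)
2. D lies on line XM with XD:DM = 4:3 ⇒ D = (-4/21, 1/21)
line DM meets KF at Y = (-1/2, -3/2)
M = D + t·(Y−D) with t = 6/13, so DM:MY = 6/13:7/13

DM:MY = 6/7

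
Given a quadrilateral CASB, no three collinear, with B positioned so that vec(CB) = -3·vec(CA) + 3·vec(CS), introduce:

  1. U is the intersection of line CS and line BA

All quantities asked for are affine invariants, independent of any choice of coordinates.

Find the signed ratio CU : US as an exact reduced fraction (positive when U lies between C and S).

CU:US = 3

Assign C = (0, 0), A = (1, 0), S = (0, 1), B = (-3, 3) — the answer is frame-independent, so this choice is without loss of generality.
1. U is the intersection of line CS and line BA ⇒ U = (0, 3/4)
U = C + t·(S−C) with t = 3/4, so CU:US = t:(1−t) = 3/4:1/4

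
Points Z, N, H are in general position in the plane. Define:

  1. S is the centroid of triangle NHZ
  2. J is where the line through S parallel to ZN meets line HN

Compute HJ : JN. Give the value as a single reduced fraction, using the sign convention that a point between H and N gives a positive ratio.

HJ:JN = 2

Work in coordinates with Z = (0, 0), N = (1, 0), H = (0, 1).
1. S is the centroid of triangle NHZ ⇒ S = (1/3, 1/3)
2. J is where the line through S parallel to ZN meets line HN ⇒ J = (2/3, 1/3)
J = H + t·(N−H) with t = 2/3, so HJ:JN = t:(1−t) = 2/3:1/3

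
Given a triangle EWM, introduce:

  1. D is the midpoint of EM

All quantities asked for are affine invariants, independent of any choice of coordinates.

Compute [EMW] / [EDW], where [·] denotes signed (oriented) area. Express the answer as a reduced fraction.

Choose coordinates E = (0, 0), W = (1, 0), M = (0, 1).
1. D is the midpoint of EM ⇒ D = (0, 1/2)
2·[EMW] = -1, 2·[EDW] = -1/2
[EMW]:[EDW] = -1:-1/2 = 2

[EMW]:[EDW] = 2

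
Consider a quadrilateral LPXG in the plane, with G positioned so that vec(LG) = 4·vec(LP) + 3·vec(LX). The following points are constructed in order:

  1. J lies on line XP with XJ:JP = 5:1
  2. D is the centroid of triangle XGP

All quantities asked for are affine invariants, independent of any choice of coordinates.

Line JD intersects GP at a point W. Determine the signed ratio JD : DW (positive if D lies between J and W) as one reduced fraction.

JD:DW = -1/2

Work in coordinates with L = (0, 0), P = (1, 0), X = (0, 1), G = (4, 3).
1. J lies on line XP with XJ:JP = 5:1 ⇒ J = (5/6, 1/6)
2. D is the centroid of triangle XGP ⇒ D = (5/3, 4/3)
line JD meets GP at W = (0, -1)
D = J + t·(W−J) with t = -1, so JD:DW = -1:2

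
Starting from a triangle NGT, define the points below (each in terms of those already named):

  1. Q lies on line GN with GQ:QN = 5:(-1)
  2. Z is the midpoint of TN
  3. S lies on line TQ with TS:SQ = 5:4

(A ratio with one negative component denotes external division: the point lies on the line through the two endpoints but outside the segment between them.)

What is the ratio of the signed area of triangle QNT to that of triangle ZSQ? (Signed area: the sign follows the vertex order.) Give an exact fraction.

[QNT]:[ZSQ] = 9/2

Work in coordinates with N = (0, 0), G = (1, 0), T = (0, 1).
1. Q lies on line GN with GQ:QN = 5:(-1) ⇒ Q = (-1/4, 0)
2. Z is the midpoint of TN ⇒ Z = (0, 1/2)
3. S lies on line TQ with TS:SQ = 5:4 ⇒ S = (-5/36, 4/9)
2·[QNT] = 1/4, 2·[ZSQ] = 1/18
[QNT]:[ZSQ] = 1/4:1/18 = 9/2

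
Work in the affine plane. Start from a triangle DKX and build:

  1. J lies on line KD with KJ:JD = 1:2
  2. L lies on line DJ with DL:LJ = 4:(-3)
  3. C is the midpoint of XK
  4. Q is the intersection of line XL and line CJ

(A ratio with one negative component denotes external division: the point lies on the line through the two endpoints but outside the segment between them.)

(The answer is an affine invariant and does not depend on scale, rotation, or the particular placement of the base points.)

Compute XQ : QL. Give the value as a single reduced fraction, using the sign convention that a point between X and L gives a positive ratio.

XQ:QL = 1/6

Choose coordinates D = (0, 0), K = (1, 0), X = (0, 1).
1. J lies on line KD with KJ:JD = 1:2 ⇒ J = (2/3, 0)
2. L lies on line DJ with DL:LJ = 4:(-3) ⇒ L = (8/3, 0)
3. C is the midpoint of XK ⇒ C = (1/2, 1/2)
4. Q is the intersection of line XL and line CJ ⇒ Q = (8/21, 6/7)
Q = X + t·(L−X) with t = 1/7, so XQ:QL = t:(1−t) = 1/7:6/7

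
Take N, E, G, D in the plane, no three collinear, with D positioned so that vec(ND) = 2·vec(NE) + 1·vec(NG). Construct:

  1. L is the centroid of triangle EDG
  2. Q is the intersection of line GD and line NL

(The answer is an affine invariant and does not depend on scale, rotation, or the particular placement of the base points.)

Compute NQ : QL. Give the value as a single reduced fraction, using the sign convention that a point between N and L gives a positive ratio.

NQ:QL = -3

Choose coordinates N = (0, 0), E = (1, 0), G = (0, 1), D = (2, 1).
1. L is the centroid of triangle EDG ⇒ L = (1, 2/3)
2. Q is the intersection of line GD and line NL ⇒ Q = (3/2, 1)
Q = N + t·(L−N) with t = 3/2, so NQ:QL = t:(1−t) = 3/2:-1/2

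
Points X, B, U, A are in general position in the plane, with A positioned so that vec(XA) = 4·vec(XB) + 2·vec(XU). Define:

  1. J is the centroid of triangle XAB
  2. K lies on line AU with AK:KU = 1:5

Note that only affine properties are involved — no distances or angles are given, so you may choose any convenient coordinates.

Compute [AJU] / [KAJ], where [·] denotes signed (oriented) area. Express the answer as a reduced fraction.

[AJU]:[KAJ] = 6

Assign X = (0, 0), B = (1, 0), U = (0, 1), A = (4, 2) — the answer is frame-independent, so this choice is without loss of generality.
1. J is the centroid of triangle XAB ⇒ J = (5/3, 2/3)
2. K lies on line AU with AK:KU = 1:5 ⇒ K = (10/3, 11/6)
2·[AJU] = -3, 2·[KAJ] = -1/2
[AJU]:[KAJ] = -3:-1/2 = 6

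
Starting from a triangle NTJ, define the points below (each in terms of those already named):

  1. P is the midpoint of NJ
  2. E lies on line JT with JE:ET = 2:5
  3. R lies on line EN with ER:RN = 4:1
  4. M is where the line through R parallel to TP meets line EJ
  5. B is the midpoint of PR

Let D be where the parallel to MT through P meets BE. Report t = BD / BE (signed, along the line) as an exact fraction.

t = 3/13

Work in coordinates with N = (0, 0), T = (1, 0), J = (0, 1).
1. P is the midpoint of NJ ⇒ P = (0, 1/2)
2. E lies on line JT with JE:ET = 2:5 ⇒ E = (2/7, 5/7)
3. R lies on line EN with ER:RN = 4:1 ⇒ R = (2/35, 1/7)
4. M is where the line through R parallel to TP meets line EJ ⇒ M = (58/35, -23/35)
5. B is the midpoint of PR ⇒ B = (1/35, 9/28)
through P parallel to MT: direction (-23/35, 23/35); meets BE at D = (8/91, 75/182)
D = B + t·(E−B) with t = 3/13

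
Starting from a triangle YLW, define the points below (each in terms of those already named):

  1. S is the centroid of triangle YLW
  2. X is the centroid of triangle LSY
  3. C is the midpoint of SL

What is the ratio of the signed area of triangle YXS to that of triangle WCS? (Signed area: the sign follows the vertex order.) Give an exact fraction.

[YXS]:[WCS] = -2/3

Choose coordinates Y = (0, 0), L = (1, 0), W = (0, 1).
1. S is the centroid of triangle YLW ⇒ S = (1/3, 1/3)
2. X is the centroid of triangle LSY ⇒ X = (4/9, 1/9)
3. C is the midpoint of SL ⇒ C = (2/3, 1/6)
2·[YXS] = 1/9, 2·[WCS] = -1/6
[YXS]:[WCS] = 1/9:-1/6 = -2/3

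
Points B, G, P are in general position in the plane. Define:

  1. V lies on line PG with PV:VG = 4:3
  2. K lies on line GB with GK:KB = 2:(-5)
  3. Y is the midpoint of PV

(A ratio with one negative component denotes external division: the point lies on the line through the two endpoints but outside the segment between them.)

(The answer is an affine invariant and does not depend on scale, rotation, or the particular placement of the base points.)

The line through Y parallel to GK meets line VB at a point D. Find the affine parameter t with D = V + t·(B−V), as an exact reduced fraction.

t = -2/3

Set B = (0, 0), G = (1, 0), P = (0, 1); any affine frame gives the same invariant.
1. V lies on line PG with PV:VG = 4:3 ⇒ V = (4/7, 3/7)
2. K lies on line GB with GK:KB = 2:(-5) ⇒ K = (5/3, 0)
3. Y is the midpoint of PV ⇒ Y = (2/7, 5/7)
through Y parallel to GK: direction (2/3, 0); meets VB at D = (20/21, 5/7)
D = V + t·(B−V) with t = -2/3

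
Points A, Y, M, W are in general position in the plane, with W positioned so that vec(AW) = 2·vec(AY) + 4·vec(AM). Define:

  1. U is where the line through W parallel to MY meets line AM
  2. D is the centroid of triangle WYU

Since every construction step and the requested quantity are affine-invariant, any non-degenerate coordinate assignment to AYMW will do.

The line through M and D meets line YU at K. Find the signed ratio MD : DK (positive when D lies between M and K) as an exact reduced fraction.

MD:DK = -5/2

Set A = (0, 0), Y = (1, 0), M = (0, 1), W = (2, 4); any affine frame gives the same invariant.
1. U is where the line through W parallel to MY meets line AM ⇒ U = (0, 6)
2. D is the centroid of triangle WYU ⇒ D = (1, 10/3)
line MD meets YU at K = (3/5, 12/5)
D = M + t·(K−M) with t = 5/3, so MD:DK = 5/3:-2/3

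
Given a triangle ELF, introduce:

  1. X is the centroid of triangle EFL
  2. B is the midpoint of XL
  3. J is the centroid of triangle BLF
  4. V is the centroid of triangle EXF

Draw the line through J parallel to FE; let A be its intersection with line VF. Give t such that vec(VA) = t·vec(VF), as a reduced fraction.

Choose coordinates E = (0, 0), L = (1, 0), F = (0, 1).
1. X is the centroid of triangle EFL ⇒ X = (1/3, 1/3)
2. B is the midpoint of XL ⇒ B = (2/3, 1/6)
3. J is the centroid of triangle BLF ⇒ J = (5/9, 7/18)
4. V is the centroid of triangle EXF ⇒ V = (1/9, 4/9)
through J parallel to FE: direction (0, -1); meets VF at A = (5/9, -16/9)
A = V + t·(F−V) with t = -4

t = -4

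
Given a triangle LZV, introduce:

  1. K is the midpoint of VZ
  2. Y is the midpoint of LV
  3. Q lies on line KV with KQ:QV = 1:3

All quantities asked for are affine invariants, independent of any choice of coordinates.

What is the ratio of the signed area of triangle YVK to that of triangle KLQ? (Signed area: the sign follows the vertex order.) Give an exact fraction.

Assign L = (0, 0), Z = (1, 0), V = (0, 1) — the answer is frame-independent, so this choice is without loss of generality.
1. K is the midpoint of VZ ⇒ K = (1/2, 1/2)
2. Y is the midpoint of LV ⇒ Y = (0, 1/2)
3. Q lies on line KV with KQ:QV = 1:3 ⇒ Q = (3/8, 5/8)
2·[YVK] = -1/4, 2·[KLQ] = -1/8
[YVK]:[KLQ] = -1/4:-1/8 = 2

[YVK]:[KLQ] = 2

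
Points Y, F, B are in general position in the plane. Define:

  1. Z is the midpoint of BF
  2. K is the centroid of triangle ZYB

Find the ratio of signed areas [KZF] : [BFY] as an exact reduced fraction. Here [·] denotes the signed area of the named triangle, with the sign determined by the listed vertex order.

[KZF]:[BFY] = 1/6

Set Y = (0, 0), F = (1, 0), B = (0, 1); any affine frame gives the same invariant.
1. Z is the midpoint of BF ⇒ Z = (1/2, 1/2)
2. K is the centroid of triangle ZYB ⇒ K = (1/6, 1/2)
2·[KZF] = -1/6, 2·[BFY] = -1
[KZF]:[BFY] = -1/6:-1 = 1/6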